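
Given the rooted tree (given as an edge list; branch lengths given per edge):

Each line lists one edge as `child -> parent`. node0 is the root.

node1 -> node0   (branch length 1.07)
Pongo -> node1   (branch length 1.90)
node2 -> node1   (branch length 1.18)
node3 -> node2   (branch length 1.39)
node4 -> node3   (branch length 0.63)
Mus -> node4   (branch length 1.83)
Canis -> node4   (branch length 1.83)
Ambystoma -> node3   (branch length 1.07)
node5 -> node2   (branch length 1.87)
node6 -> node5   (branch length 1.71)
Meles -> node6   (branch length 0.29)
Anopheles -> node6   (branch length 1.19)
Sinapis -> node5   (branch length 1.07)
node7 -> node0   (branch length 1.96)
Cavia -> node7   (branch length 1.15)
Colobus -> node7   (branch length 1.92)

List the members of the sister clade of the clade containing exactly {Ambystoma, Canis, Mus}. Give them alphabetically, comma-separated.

Anopheles, Meles, Sinapis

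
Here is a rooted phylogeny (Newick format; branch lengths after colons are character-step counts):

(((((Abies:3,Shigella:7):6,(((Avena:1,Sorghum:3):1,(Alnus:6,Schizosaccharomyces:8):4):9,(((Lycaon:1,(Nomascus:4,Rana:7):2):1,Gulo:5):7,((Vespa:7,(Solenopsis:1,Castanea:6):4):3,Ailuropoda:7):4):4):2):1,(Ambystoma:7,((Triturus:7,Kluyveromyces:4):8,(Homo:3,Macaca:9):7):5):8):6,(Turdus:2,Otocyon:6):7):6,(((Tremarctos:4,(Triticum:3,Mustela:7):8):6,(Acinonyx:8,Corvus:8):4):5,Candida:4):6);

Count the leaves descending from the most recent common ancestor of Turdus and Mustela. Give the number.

27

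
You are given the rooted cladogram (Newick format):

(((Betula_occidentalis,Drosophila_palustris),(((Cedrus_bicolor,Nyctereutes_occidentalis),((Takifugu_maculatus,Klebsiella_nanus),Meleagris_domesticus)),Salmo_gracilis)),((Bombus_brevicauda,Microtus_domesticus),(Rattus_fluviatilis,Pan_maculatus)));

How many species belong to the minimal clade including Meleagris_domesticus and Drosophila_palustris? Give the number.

8

The MRCA of Meleagris_domesticus and Drosophila_palustris is the node subtending ((Betula_occidentalis,Drosophila_palustris),(((Cedrus_bicolor,Nyctereutes_occidentalis),((Takifugu_maculatus,Klebsiella_nanus),Meleagris_domesticus)),Salmo_gracilis)).
That clade contains 8 terminal taxa: Betula_occidentalis, Cedrus_bicolor, Drosophila_palustris, Klebsiella_nanus, Meleagris_domesticus, Nyctereutes_occidentalis, Salmo_gracilis, Takifugu_maculatus.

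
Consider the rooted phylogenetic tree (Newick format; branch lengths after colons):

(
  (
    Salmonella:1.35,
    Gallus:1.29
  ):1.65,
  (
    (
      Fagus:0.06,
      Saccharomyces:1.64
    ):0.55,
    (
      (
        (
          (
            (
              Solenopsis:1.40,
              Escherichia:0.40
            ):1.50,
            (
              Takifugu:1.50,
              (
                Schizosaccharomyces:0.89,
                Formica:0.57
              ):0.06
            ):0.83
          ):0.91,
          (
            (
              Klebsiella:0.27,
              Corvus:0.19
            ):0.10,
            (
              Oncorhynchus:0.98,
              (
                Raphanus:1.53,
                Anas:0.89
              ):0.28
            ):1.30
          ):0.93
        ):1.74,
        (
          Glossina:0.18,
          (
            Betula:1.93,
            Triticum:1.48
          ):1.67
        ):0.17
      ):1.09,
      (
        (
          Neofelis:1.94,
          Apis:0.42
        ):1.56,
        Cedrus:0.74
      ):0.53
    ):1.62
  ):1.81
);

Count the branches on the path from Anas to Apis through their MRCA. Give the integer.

The MRCA of Anas and Apis is the node subtending (((((Solenopsis,Escherichia),(Takifugu,(Schizosaccharomyces,Formica))),((Klebsiella,Corvus),(Oncorhynchus,(Raphanus,Anas)))),(Glossina,(Betula,Triticum))),((Neofelis,Apis),Cedrus)).
From Anas up to that node: 6 branches. From Apis up to the same node: 3 branches. Total: 6 + 3 = 9.

9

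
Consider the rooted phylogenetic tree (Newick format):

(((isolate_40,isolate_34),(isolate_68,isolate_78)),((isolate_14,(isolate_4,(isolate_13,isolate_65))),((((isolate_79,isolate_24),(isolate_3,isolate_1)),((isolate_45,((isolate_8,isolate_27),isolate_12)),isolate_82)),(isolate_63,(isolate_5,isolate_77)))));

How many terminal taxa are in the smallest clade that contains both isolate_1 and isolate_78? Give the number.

The MRCA of isolate_1 and isolate_78 is the root, so the clade is the entire tree.
That clade contains 20 terminal taxa: isolate_1, isolate_12, isolate_13, isolate_14, isolate_24, isolate_27, isolate_3, isolate_34, isolate_4, isolate_40, isolate_45, isolate_5, isolate_63, isolate_65, isolate_68, isolate_77, isolate_78, isolate_79, isolate_8, isolate_82.

20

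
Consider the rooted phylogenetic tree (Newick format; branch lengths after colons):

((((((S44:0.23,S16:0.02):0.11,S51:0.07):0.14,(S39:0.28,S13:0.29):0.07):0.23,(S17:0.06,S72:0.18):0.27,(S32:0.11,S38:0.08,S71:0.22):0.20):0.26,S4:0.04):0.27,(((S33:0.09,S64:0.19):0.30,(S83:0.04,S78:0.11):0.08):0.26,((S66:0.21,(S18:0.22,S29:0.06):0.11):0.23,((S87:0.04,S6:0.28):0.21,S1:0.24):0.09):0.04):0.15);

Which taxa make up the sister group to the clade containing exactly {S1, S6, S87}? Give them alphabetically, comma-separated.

The clade containing exactly {S1, S6, S87} attaches to the tree at the node subtending ((S66,(S18,S29)),((S87,S6),S1)).
The other lineage descending from that same node — the sister group — is (S66,(S18,S29)); its 3 tips in alphabetical order are the answer.

S18, S29, S66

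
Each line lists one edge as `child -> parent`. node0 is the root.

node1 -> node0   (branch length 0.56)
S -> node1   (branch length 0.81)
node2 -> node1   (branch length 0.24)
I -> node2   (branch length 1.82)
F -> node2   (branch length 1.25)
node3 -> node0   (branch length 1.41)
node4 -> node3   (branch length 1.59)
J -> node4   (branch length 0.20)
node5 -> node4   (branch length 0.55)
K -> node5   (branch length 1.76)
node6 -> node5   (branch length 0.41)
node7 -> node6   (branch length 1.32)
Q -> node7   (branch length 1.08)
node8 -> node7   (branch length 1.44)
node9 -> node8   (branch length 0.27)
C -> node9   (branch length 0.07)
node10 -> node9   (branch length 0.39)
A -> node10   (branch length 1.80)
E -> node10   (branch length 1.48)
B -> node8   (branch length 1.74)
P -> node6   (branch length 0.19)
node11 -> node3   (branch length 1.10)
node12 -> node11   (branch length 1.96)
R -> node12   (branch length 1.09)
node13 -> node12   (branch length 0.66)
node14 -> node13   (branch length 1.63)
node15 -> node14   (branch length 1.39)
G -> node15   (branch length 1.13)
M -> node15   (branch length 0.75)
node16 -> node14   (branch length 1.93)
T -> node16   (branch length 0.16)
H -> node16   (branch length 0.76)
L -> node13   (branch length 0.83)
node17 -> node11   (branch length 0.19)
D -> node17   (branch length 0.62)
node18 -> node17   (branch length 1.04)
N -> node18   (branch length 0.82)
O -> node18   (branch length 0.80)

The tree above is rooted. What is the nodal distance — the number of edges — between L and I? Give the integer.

8

The MRCA of L and I is the root of the tree.
From L up to that node: 5 branches. From I up to the same node: 3 branches. Total: 5 + 3 = 8.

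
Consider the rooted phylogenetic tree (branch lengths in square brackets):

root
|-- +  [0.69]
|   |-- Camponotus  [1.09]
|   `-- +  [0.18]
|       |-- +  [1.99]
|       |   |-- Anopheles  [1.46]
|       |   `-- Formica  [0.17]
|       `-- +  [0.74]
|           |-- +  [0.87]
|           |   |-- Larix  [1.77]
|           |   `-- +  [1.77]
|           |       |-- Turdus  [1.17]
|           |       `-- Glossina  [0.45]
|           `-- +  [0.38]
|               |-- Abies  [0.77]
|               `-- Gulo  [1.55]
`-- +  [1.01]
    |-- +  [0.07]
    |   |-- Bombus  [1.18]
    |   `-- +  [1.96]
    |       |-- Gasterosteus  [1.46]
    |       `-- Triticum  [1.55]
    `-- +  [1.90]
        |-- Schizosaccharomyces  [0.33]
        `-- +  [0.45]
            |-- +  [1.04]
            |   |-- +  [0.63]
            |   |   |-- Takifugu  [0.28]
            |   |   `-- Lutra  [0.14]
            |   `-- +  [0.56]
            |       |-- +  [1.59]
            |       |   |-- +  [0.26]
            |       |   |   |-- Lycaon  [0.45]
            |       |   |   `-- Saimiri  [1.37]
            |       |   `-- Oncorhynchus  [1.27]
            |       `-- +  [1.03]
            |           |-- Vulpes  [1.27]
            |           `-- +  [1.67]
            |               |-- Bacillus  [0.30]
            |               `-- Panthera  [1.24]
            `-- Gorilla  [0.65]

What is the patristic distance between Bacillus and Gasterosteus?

10.44

The path runs Bacillus → … → MRCA → … → Gasterosteus; the MRCA is the node subtending ((Bombus,(Gasterosteus,Triticum)),(Schizosaccharomyces,(((Takifugu,Lutra),(((Lycaon,Saimiri),Oncorhynchus),(Vulpes,(Bacillus,Panthera)))),Gorilla))).
Branch lengths along that path: 0.30 + 1.67 + 1.03 + 0.56 + 1.04 + 0.45 + 1.90 + 0.07 + 1.96 + 1.46 = 10.44.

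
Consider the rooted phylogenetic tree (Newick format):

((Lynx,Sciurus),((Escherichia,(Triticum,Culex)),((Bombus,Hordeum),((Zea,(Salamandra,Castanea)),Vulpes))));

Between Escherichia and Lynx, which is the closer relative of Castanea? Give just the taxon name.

The MRCA of Castanea and Escherichia subtends ((Escherichia,(Triticum,Culex)),((Bombus,Hordeum),((Zea,(Salamandra,Castanea)),Vulpes))) (9 taxa).
The MRCA of Castanea and Lynx is the root, subtending the entire tree (11 taxa).
The first is nested inside the second, so Castanea shares a more recent common ancestor with Escherichia.

Escherichia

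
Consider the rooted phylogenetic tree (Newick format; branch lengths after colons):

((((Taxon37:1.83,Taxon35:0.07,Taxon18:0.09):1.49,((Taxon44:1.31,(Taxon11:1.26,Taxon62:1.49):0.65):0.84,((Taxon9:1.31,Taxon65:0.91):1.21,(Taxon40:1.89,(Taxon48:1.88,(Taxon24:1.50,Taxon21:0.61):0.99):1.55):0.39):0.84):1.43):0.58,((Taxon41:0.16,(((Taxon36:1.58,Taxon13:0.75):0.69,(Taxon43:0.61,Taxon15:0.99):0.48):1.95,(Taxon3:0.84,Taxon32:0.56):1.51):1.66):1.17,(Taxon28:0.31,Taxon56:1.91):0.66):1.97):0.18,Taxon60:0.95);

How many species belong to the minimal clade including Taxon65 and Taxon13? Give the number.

The MRCA of Taxon65 and Taxon13 is the node subtending (((Taxon37,Taxon35,Taxon18),((Taxon44,(Taxon11,Taxon62)),((Taxon9,Taxon65),(Taxon40,(Taxon48,(Taxon24,Taxon21)))))),((Taxon41,(((Taxon36,Taxon13),(Taxon43,Taxon15)),(Taxon3,Taxon32))),(Taxon28,Taxon56))).
That clade contains 21 terminal taxa: Taxon11, Taxon13, Taxon15, Taxon18, Taxon21, Taxon24, Taxon28, Taxon3, Taxon32, Taxon35, Taxon36, Taxon37, Taxon40, Taxon41, Taxon43, Taxon44, Taxon48, Taxon56, Taxon62, Taxon65, Taxon9.

21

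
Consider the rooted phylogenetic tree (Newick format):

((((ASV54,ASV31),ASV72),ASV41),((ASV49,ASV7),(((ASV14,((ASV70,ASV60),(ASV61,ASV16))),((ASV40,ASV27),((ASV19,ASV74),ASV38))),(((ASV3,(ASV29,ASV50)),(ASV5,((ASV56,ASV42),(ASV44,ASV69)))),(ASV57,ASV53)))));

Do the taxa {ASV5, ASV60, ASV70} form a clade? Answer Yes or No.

No

The MRCA of the listed taxa subtends (((ASV14,((ASV70,ASV60),(ASV61,ASV16))),((ASV40,ASV27),((ASV19,ASV74),ASV38))),(((ASV3,(ASV29,ASV50)),(ASV5,((ASV56,ASV42),(ASV44,ASV69)))),(ASV57,ASV53))).
That clade also contains ASV14, ASV16, ASV19, ASV27, ASV29, ASV3, ASV38, ASV40, ASV42, ASV44, ASV50, ASV53, ASV56, ASV57, ASV61, ASV69, ASV74, which are not in the proposed group, so the group is not monophyletic.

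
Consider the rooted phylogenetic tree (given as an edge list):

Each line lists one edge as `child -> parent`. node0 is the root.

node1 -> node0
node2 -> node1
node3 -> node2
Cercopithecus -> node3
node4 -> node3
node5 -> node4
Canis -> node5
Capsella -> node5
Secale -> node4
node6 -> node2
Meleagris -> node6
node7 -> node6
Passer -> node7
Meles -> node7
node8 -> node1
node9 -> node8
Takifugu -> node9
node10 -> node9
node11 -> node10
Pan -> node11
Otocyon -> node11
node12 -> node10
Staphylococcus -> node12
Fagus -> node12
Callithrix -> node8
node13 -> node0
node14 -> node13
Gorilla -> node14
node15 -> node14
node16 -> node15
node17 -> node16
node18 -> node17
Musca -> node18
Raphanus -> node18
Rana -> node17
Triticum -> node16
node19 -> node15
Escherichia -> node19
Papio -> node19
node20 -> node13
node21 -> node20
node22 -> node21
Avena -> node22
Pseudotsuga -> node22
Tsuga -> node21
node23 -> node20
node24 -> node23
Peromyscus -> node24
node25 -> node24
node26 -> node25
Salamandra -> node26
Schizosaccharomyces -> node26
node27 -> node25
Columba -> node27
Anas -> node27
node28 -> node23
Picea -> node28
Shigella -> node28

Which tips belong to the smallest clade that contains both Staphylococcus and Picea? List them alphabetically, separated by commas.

Tracing Staphylococcus: it sits inside (Staphylococcus,Fagus).
Tracing Picea: it sits inside (Picea,Shigella).
The smallest clade enclosing both is the whole tree (their MRCA is the root), so the answer is all 30 tips in alphabetical order.

Anas, Avena, Callithrix, Canis, Capsella, Cercopithecus, Columba, Escherichia, Fagus, Gorilla, Meleagris, Meles, Musca, Otocyon, Pan, Papio, Passer, Peromyscus, Picea, Pseudotsuga, Rana, Raphanus, Salamandra, Schizosaccharomyces, Secale, Shigella, Staphylococcus, Takifugu, Triticum, Tsuga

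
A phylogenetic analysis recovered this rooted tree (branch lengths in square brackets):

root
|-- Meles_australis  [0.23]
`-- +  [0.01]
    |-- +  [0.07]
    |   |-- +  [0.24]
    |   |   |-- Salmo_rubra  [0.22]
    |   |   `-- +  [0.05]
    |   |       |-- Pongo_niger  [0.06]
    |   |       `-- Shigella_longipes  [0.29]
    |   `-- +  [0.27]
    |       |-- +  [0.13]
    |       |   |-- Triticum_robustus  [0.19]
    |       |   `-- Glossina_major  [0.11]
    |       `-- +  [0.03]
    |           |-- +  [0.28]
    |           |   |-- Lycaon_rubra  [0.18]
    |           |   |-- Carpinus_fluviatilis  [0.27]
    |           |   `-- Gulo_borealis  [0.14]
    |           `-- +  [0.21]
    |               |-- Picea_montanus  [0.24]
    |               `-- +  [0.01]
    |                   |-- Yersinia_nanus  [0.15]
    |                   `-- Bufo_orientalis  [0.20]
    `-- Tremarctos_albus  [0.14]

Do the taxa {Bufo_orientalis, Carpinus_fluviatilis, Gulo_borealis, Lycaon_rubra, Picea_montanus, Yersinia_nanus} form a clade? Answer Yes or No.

Yes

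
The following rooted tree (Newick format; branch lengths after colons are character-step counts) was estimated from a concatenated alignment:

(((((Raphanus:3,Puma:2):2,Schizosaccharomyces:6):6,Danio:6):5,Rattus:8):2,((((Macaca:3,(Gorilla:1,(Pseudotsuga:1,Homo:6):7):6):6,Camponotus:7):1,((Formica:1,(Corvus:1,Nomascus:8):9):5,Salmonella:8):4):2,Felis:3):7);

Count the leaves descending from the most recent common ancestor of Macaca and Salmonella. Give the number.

9

The MRCA of Macaca and Salmonella is the node subtending (((Macaca,(Gorilla,(Pseudotsuga,Homo))),Camponotus),((Formica,(Corvus,Nomascus)),Salmonella)).
That clade contains 9 terminal taxa: Camponotus, Corvus, Formica, Gorilla, Homo, Macaca, Nomascus, Pseudotsuga, Salmonella.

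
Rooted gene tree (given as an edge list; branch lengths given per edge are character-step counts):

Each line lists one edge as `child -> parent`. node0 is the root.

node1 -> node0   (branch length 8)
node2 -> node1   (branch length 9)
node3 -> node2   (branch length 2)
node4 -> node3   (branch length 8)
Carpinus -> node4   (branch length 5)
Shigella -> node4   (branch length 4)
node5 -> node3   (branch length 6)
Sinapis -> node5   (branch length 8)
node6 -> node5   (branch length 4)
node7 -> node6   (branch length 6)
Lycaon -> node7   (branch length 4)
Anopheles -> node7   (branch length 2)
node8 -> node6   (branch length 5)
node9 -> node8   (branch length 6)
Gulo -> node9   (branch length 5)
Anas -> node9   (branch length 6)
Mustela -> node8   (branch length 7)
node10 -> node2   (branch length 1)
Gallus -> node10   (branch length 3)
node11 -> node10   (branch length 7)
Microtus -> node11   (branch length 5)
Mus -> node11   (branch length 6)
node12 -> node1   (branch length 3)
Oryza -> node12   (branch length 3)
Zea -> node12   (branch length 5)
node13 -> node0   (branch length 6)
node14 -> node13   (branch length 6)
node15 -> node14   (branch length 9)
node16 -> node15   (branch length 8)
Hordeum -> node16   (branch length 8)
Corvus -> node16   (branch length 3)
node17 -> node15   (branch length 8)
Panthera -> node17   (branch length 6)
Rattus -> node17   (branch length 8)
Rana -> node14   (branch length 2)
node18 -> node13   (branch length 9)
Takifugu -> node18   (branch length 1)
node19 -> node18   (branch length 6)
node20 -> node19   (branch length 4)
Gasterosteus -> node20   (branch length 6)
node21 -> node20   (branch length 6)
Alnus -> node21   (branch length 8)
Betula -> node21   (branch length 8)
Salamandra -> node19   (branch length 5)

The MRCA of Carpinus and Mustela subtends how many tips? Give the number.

8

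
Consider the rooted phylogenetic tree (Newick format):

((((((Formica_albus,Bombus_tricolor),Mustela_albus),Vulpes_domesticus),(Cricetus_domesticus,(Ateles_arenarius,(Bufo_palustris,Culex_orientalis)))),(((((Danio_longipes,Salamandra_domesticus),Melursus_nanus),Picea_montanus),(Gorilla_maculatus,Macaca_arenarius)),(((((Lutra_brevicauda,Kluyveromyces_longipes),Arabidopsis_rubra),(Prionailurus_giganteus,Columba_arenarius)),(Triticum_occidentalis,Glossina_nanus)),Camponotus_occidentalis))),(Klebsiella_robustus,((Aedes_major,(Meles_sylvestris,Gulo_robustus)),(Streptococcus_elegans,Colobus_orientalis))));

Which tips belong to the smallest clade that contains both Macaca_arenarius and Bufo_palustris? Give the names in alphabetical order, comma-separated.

Arabidopsis_rubra, Ateles_arenarius, Bombus_tricolor, Bufo_palustris, Camponotus_occidentalis, Columba_arenarius, Cricetus_domesticus, Culex_orientalis, Danio_longipes, Formica_albus, Glossina_nanus, Gorilla_maculatus, Kluyveromyces_longipes, Lutra_brevicauda, Macaca_arenarius, Melursus_nanus, Mustela_albus, Picea_montanus, Prionailurus_giganteus, Salamandra_domesticus, Triticum_occidentalis, Vulpes_domesticus

Tracing Macaca_arenarius: it sits inside (Gorilla_maculatus,Macaca_arenarius).
Tracing Bufo_palustris: it sits inside (Bufo_palustris,Culex_orientalis).
The smallest clade enclosing both is (((((Formica_albus,Bombus_tricolor),Mustela_albus),Vulpes_domesticus),(Cricetus_domesticus,(Ateles_arenarius,(Bufo_palustris,Culex_orientalis)))),(((((Danio_longipes,Salamandra_domesticus),Melursus_nanus),Picea_montanus),(Gorilla_maculatus,Macaca_arenarius)),(((((Lutra_brevicauda,Kluyveromyces_longipes),Arabidopsis_rubra),(Prionailurus_giganteus,Columba_arenarius)),(Triticum_occidentalis,Glossina_nanus)),Camponotus_occidentalis))); the answer is its 22 terminal taxa in alphabetical order.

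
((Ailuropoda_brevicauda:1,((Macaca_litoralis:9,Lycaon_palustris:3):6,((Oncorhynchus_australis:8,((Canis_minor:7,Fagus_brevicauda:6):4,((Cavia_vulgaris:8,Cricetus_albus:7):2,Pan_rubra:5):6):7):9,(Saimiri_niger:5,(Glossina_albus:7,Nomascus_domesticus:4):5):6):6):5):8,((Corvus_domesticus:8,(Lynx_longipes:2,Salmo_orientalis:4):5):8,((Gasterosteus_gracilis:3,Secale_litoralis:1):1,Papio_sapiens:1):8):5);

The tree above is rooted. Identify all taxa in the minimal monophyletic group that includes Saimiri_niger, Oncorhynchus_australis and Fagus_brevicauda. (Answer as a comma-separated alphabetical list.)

Canis_minor, Cavia_vulgaris, Cricetus_albus, Fagus_brevicauda, Glossina_albus, Nomascus_domesticus, Oncorhynchus_australis, Pan_rubra, Saimiri_niger

Tracing Saimiri_niger: it sits inside (Saimiri_niger,(Glossina_albus,Nomascus_domesticus)).
Tracing Oncorhynchus_australis: it sits inside (Oncorhynchus_australis,((Canis_minor,Fagus_brevicauda),((Cavia_vulgaris,Cricetus_albus),Pan_rubra))).
Tracing Fagus_brevicauda: it sits inside (Canis_minor,Fagus_brevicauda).
The smallest clade enclosing all 3 is ((Oncorhynchus_australis,((Canis_minor,Fagus_brevicauda),((Cavia_vulgaris,Cricetus_albus),Pan_rubra))),(Saimiri_niger,(Glossina_albus,Nomascus_domesticus))); the answer is its 9 terminal taxa in alphabetical order.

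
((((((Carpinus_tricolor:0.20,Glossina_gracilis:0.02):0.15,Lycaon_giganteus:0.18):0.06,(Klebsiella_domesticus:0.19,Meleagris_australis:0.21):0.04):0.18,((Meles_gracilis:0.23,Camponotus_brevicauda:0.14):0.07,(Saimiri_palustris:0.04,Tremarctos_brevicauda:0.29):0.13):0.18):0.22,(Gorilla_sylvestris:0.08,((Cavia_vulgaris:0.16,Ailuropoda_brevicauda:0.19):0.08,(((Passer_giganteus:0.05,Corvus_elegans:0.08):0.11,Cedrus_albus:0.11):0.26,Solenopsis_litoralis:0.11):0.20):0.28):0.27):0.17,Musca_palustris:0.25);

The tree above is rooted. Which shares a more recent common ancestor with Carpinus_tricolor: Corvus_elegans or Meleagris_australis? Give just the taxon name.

The MRCA of Carpinus_tricolor and Meleagris_australis subtends (((Carpinus_tricolor,Glossina_gracilis),Lycaon_giganteus),(Klebsiella_domesticus,Meleagris_australis)) (5 taxa).
The MRCA of Carpinus_tricolor and Corvus_elegans subtends (((((Carpinus_tricolor,Glossina_gracilis),Lycaon_giganteus),(Klebsiella_domesticus,Meleagris_australis)),((Meles_gracilis,Camponotus_brevicauda),(Saimiri_palustris,Tremarctos_brevicauda))),(Gorilla_sylvestris,((Cavia_vulgaris,Ailuropoda_brevicauda),(((Passer_giganteus,Corvus_elegans),Cedrus_albus),Solenopsis_litoralis)))) (16 taxa).
The first is nested inside the second, so Carpinus_tricolor shares a more recent common ancestor with Meleagris_australis.

Meleagris_australis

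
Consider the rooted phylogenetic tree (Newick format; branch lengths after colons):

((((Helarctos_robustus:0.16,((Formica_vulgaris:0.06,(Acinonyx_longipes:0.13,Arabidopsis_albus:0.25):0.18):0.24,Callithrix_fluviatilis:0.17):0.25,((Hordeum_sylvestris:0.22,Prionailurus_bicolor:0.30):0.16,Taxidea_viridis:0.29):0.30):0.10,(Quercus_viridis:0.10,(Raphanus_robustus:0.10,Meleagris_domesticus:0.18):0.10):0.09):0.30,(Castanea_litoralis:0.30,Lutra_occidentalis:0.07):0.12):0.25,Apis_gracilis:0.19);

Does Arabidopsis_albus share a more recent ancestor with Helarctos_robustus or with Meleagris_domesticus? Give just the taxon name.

Helarctos_robustus

The MRCA of Arabidopsis_albus and Helarctos_robustus subtends (Helarctos_robustus,((Formica_vulgaris,(Acinonyx_longipes,Arabidopsis_albus)),Callithrix_fluviatilis),((Hordeum_sylvestris,Prionailurus_bicolor),Taxidea_viridis)) (8 taxa).
The MRCA of Arabidopsis_albus and Meleagris_domesticus subtends ((Helarctos_robustus,((Formica_vulgaris,(Acinonyx_longipes,Arabidopsis_albus)),Callithrix_fluviatilis),((Hordeum_sylvestris,Prionailurus_bicolor),Taxidea_viridis)),(Quercus_viridis,(Raphanus_robustus,Meleagris_domesticus))) (11 taxa).
The first is nested inside the second, so Arabidopsis_albus shares a more recent common ancestor with Helarctos_robustus.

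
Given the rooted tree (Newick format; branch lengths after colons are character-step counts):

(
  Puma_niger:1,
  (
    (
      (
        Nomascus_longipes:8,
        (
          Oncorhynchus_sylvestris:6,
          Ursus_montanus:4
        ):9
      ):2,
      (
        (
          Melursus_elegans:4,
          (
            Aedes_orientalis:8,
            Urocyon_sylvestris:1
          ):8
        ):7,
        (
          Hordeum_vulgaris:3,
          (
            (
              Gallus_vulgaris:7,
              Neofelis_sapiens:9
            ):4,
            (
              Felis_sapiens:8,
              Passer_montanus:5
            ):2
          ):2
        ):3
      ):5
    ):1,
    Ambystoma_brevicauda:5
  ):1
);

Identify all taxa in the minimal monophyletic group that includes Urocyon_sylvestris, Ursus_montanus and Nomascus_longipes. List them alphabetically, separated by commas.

Aedes_orientalis, Felis_sapiens, Gallus_vulgaris, Hordeum_vulgaris, Melursus_elegans, Neofelis_sapiens, Nomascus_longipes, Oncorhynchus_sylvestris, Passer_montanus, Urocyon_sylvestris, Ursus_montanus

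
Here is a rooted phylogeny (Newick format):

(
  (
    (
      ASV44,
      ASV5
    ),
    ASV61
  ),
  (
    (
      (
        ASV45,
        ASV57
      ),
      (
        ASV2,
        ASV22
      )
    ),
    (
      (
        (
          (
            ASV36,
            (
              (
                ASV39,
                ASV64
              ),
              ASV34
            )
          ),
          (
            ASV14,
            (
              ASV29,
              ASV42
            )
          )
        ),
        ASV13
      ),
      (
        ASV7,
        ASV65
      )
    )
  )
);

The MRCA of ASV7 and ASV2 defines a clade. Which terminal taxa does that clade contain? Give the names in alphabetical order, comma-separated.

Tracing ASV7: it sits inside (ASV7,ASV65).
Tracing ASV2: it sits inside (ASV2,ASV22).
The smallest clade enclosing both is (((ASV45,ASV57),(ASV2,ASV22)),((((ASV36,((ASV39,ASV64),ASV34)),(ASV14,(ASV29,ASV42))),ASV13),(ASV7,ASV65))); the answer is its 14 terminal taxa in alphabetical order.

ASV13, ASV14, ASV2, ASV22, ASV29, ASV34, ASV36, ASV39, ASV42, ASV45, ASV57, ASV64, ASV65, ASV7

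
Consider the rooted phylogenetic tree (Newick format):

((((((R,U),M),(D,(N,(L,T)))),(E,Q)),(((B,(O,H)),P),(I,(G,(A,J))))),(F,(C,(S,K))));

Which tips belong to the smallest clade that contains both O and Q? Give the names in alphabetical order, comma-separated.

Tracing O: it sits inside (O,H).
Tracing Q: it sits inside (E,Q).
The smallest clade enclosing both is (((((R,U),M),(D,(N,(L,T)))),(E,Q)),(((B,(O,H)),P),(I,(G,(A,J))))); the answer is its 17 terminal taxa in alphabetical order.

A, B, D, E, G, H, I, J, L, M, N, O, P, Q, R, T, U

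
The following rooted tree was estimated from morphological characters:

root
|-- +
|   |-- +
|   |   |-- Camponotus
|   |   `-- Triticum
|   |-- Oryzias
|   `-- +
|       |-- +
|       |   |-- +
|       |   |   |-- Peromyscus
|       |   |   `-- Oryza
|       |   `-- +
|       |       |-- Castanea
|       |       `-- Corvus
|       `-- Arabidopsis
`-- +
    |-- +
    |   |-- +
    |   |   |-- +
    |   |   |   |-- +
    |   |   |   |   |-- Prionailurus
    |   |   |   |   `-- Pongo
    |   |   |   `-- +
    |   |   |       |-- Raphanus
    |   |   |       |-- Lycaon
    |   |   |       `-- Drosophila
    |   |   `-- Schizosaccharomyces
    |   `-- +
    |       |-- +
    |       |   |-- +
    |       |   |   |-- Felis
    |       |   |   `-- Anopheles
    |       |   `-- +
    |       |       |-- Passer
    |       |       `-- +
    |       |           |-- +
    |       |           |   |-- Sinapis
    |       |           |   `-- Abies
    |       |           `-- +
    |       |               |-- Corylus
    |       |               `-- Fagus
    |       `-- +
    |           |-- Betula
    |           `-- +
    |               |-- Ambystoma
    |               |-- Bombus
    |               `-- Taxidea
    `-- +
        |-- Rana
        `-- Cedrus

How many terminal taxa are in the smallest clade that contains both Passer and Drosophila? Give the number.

17

The MRCA of Passer and Drosophila is the node subtending ((((Prionailurus,Pongo),(Raphanus,Lycaon,Drosophila)),Schizosaccharomyces),(((Felis,Anopheles),(Passer,((Sinapis,Abies),(Corylus,Fagus)))),(Betula,(Ambystoma,Bombus,Taxidea)))).
That clade contains 17 terminal taxa: Abies, Ambystoma, Anopheles, Betula, Bombus, Corylus, Drosophila, Fagus, Felis, Lycaon, Passer, Pongo, Prionailurus, Raphanus, Schizosaccharomyces, Sinapis, Taxidea.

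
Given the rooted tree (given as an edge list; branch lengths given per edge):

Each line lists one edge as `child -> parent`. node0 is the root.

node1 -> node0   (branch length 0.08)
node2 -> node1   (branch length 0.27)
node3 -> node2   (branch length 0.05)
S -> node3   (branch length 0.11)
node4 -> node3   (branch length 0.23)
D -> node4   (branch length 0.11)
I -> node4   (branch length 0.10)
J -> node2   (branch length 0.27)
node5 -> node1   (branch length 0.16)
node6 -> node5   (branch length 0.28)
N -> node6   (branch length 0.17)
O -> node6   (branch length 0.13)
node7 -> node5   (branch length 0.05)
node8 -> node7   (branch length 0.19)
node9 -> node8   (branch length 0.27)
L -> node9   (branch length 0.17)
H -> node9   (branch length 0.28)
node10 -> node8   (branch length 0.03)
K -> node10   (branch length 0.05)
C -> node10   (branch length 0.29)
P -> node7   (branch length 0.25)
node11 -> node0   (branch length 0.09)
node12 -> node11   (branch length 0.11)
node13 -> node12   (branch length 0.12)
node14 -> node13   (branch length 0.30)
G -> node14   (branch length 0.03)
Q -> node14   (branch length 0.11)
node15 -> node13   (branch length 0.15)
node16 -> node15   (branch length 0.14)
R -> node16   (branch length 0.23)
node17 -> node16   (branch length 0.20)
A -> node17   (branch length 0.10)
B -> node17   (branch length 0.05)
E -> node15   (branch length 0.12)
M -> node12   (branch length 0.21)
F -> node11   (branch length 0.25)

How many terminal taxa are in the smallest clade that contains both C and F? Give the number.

19

The MRCA of C and F is the root, so the clade is the entire tree.
That clade contains 19 terminal taxa: A, B, C, D, E, F, G, H, I, J, K, L, M, N, O, P, Q, R, S.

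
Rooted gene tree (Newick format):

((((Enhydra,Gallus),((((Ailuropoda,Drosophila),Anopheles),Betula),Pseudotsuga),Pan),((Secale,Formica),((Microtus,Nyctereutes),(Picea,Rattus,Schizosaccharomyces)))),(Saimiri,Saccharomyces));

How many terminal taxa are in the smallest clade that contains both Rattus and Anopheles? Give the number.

15

The MRCA of Rattus and Anopheles is the node subtending (((Enhydra,Gallus),((((Ailuropoda,Drosophila),Anopheles),Betula),Pseudotsuga),Pan),((Secale,Formica),((Microtus,Nyctereutes),(Picea,Rattus,Schizosaccharomyces)))).
That clade contains 15 terminal taxa: Ailuropoda, Anopheles, Betula, Drosophila, Enhydra, Formica, Gallus, Microtus, Nyctereutes, Pan, Picea, Pseudotsuga, Rattus, Schizosaccharomyces, Secale.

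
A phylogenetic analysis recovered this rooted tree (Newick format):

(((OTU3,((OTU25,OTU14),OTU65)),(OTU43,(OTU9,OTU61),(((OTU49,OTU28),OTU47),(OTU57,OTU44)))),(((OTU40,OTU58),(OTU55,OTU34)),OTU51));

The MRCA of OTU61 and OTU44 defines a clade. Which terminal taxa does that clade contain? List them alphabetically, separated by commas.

Tracing OTU61: it sits inside (OTU9,OTU61).
Tracing OTU44: it sits inside (OTU57,OTU44).
The smallest clade enclosing both is (OTU43,(OTU9,OTU61),(((OTU49,OTU28),OTU47),(OTU57,OTU44))); the answer is its 8 terminal taxa in alphabetical order.

OTU28, OTU43, OTU44, OTU47, OTU49, OTU57, OTU61, OTU9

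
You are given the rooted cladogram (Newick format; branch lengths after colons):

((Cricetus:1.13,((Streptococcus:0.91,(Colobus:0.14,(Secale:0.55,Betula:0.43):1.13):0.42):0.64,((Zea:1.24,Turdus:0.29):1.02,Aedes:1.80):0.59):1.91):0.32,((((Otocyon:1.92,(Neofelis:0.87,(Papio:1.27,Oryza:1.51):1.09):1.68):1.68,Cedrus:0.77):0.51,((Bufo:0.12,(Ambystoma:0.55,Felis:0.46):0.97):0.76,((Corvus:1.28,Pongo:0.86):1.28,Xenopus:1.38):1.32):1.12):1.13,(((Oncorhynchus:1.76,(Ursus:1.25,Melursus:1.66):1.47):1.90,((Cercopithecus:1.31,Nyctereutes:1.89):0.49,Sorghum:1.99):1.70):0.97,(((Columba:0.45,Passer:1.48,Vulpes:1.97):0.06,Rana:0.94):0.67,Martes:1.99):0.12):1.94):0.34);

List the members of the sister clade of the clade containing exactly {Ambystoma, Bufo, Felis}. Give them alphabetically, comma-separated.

Corvus, Pongo, Xenopus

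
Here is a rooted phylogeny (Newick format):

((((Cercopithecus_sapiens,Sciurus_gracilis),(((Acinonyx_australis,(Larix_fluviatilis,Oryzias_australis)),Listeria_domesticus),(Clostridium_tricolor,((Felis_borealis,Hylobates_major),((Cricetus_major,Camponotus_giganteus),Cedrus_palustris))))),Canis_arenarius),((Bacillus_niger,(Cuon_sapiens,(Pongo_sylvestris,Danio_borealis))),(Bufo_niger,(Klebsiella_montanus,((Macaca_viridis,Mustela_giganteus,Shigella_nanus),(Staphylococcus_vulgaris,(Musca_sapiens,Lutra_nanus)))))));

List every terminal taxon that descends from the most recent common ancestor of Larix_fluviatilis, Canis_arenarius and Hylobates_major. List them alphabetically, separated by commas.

Tracing Larix_fluviatilis: it sits inside (Larix_fluviatilis,Oryzias_australis).
Tracing Canis_arenarius: it sits inside (((Cercopithecus_sapiens,Sciurus_gracilis),(((Acinonyx_australis,(Larix_fluviatilis,Oryzias_australis)),Listeria_domesticus),(Clostridium_tricolor,((Felis_borealis,Hylobates_major),((Cricetus_major,Camponotus_giganteus),Cedrus_palustris))))),Canis_arenarius).
Tracing Hylobates_major: it sits inside (Felis_borealis,Hylobates_major).
The smallest clade enclosing all 3 is (((Cercopithecus_sapiens,Sciurus_gracilis),(((Acinonyx_australis,(Larix_fluviatilis,Oryzias_australis)),Listeria_domesticus),(Clostridium_tricolor,((Felis_borealis,Hylobates_major),((Cricetus_major,Camponotus_giganteus),Cedrus_palustris))))),Canis_arenarius); the answer is its 13 terminal taxa in alphabetical order.

Acinonyx_australis, Camponotus_giganteus, Canis_arenarius, Cedrus_palustris, Cercopithecus_sapiens, Clostridium_tricolor, Cricetus_major, Felis_borealis, Hylobates_major, Larix_fluviatilis, Listeria_domesticus, Oryzias_australis, Sciurus_gracilis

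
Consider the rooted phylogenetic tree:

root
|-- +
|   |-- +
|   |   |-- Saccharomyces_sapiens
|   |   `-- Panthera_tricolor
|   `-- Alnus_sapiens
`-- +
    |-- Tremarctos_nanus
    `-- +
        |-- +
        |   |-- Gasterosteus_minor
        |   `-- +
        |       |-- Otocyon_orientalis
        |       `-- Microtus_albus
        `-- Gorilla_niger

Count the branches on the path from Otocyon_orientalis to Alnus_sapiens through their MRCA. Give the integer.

7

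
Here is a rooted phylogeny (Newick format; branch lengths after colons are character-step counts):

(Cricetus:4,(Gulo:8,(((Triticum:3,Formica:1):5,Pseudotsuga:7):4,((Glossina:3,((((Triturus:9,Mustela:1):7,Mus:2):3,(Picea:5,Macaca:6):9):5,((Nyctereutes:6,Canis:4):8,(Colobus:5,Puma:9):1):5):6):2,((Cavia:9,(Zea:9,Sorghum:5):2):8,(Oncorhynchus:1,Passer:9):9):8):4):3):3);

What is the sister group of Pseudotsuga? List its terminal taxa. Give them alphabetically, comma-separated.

Formica, Triticum

Pseudotsuga attaches to the tree at the node subtending ((Triticum,Formica),Pseudotsuga).
The other lineage descending from that same node — the sister group — is (Triticum,Formica); its 2 tips in alphabetical order are the answer.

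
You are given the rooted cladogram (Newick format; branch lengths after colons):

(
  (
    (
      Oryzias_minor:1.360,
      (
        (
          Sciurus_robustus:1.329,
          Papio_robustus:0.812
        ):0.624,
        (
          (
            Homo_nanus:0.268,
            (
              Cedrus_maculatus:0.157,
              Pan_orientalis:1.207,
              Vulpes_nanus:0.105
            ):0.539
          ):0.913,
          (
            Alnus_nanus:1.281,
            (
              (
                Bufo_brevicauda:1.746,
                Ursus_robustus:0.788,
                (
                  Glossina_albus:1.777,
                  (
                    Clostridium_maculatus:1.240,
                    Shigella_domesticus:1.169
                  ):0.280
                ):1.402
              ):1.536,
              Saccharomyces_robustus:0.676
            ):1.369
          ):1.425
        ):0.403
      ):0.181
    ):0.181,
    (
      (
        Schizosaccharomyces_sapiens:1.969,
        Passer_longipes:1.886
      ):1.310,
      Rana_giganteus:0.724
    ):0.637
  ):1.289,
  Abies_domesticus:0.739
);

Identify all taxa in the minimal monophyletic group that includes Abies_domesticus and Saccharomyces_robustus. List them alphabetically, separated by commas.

Abies_domesticus, Alnus_nanus, Bufo_brevicauda, Cedrus_maculatus, Clostridium_maculatus, Glossina_albus, Homo_nanus, Oryzias_minor, Pan_orientalis, Papio_robustus, Passer_longipes, Rana_giganteus, Saccharomyces_robustus, Schizosaccharomyces_sapiens, Sciurus_robustus, Shigella_domesticus, Ursus_robustus, Vulpes_nanus

Tracing Abies_domesticus: it attaches directly to the root.
Tracing Saccharomyces_robustus: it sits inside ((Bufo_brevicauda,Ursus_robustus,(Glossina_albus,(Clostridium_maculatus,Shigella_domesticus))),Saccharomyces_robustus).
The smallest clade enclosing both is the whole tree (their MRCA is the root), so the answer is all 18 tips in alphabetical order.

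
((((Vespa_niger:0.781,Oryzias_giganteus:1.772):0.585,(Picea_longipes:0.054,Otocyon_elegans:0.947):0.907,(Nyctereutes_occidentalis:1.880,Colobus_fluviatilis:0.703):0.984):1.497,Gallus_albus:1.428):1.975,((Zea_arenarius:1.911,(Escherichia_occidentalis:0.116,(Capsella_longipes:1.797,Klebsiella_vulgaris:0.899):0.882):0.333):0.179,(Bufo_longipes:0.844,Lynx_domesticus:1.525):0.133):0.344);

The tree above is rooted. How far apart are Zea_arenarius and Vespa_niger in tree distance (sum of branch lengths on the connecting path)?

The path runs Zea_arenarius → … → MRCA → … → Vespa_niger; the MRCA is the root of the tree.
Branch lengths along that path: 1.911 + 0.179 + 0.344 + 1.975 + 1.497 + 0.585 + 0.781 = 7.272.

7.272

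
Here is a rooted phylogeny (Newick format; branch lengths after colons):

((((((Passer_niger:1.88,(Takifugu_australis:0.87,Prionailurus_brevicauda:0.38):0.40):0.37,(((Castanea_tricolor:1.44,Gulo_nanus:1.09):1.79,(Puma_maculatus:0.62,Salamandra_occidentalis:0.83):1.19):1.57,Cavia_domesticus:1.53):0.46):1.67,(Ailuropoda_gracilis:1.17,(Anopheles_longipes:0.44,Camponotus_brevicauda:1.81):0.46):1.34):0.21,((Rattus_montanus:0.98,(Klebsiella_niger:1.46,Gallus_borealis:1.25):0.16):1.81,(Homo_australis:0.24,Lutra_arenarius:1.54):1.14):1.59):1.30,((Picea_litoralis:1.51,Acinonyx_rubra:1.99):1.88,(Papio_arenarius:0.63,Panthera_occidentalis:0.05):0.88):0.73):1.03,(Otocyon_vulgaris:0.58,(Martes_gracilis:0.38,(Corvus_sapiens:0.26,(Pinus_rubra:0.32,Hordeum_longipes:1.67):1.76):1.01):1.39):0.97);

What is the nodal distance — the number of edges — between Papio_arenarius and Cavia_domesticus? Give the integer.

8

The MRCA of Papio_arenarius and Cavia_domesticus is the node subtending (((((Passer_niger,(Takifugu_australis,Prionailurus_brevicauda)),(((Castanea_tricolor,Gulo_nanus),(Puma_maculatus,Salamandra_occidentalis)),Cavia_domesticus)),(Ailuropoda_gracilis,(Anopheles_longipes,Camponotus_brevicauda))),((Rattus_montanus,(Klebsiella_niger,Gallus_borealis)),(Homo_australis,Lutra_arenarius))),((Picea_litoralis,Acinonyx_rubra),(Papio_arenarius,Panthera_occidentalis))).
From Papio_arenarius up to that node: 3 branches. From Cavia_domesticus up to the same node: 5 branches. Total: 3 + 5 = 8.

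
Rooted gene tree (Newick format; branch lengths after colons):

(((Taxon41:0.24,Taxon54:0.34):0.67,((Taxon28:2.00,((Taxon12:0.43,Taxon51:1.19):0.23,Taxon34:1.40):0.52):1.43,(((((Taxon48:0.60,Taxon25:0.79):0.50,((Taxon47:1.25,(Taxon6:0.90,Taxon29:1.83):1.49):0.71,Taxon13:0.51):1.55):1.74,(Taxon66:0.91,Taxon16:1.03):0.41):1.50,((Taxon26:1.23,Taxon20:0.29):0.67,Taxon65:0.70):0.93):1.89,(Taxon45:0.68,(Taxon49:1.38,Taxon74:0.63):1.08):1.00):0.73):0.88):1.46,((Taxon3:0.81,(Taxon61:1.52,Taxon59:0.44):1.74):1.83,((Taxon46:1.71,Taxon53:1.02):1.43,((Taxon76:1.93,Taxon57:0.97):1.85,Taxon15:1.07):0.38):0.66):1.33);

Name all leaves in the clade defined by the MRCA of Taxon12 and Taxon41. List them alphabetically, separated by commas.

Tracing Taxon12: it sits inside (Taxon12,Taxon51).
Tracing Taxon41: it sits inside (Taxon41,Taxon54).
The smallest clade enclosing both is ((Taxon41,Taxon54),((Taxon28,((Taxon12,Taxon51),Taxon34)),(((((Taxon48,Taxon25),((Taxon47,(Taxon6,Taxon29)),Taxon13)),(Taxon66,Taxon16)),((Taxon26,Taxon20),Taxon65)),(Taxon45,(Taxon49,Taxon74))))); the answer is its 20 terminal taxa in alphabetical order.

Taxon12, Taxon13, Taxon16, Taxon20, Taxon25, Taxon26, Taxon28, Taxon29, Taxon34, Taxon41, Taxon45, Taxon47, Taxon48, Taxon49, Taxon51, Taxon54, Taxon6, Taxon65, Taxon66, Taxon74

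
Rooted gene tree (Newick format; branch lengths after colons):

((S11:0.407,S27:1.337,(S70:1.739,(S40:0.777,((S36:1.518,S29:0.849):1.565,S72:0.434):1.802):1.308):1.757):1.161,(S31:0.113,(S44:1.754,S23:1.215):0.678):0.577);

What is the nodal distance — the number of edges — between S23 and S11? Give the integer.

5

The MRCA of S23 and S11 is the root of the tree.
From S23 up to that node: 3 branches. From S11 up to the same node: 2 branches. Total: 3 + 2 = 5.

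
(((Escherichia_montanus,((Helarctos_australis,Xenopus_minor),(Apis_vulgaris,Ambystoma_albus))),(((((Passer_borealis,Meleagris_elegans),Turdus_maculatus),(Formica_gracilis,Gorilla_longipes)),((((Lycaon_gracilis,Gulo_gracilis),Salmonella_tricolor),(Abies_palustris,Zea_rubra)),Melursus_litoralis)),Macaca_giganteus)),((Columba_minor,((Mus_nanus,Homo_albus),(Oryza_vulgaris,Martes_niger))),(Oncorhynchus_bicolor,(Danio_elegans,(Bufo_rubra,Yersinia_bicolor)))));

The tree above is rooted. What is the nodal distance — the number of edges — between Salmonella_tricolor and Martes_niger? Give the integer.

12

The MRCA of Salmonella_tricolor and Martes_niger is the root of the tree.
From Salmonella_tricolor up to that node: 7 branches. From Martes_niger up to the same node: 5 branches. Total: 7 + 5 = 12.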